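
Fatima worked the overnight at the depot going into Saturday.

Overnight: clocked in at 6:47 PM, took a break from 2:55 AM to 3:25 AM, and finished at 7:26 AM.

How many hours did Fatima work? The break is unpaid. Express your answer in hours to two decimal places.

12.15 hours

Overnight: 6:47 PM → midnight = 5 h 13 min; midnight → 7:26 AM = 7 h 26 min; span 12 h 39 min; less 30 min break → 12 h 9 min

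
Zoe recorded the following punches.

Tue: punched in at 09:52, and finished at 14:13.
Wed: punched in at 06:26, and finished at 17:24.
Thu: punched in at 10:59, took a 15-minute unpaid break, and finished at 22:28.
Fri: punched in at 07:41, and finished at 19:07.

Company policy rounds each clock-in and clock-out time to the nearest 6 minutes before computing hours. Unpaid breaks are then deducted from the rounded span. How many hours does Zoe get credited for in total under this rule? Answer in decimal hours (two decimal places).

Tue: in 09:52→09:54, out 14:13→14:12; 4 h 18 min
Wed: in 06:26→06:24, out 17:24→17:24; 11 h 0 min
Thu: in 10:59→11:00, out 22:28→22:30; 11 h 30 min − 15 min = 11 h 15 min
Fri: in 07:41→07:42, out 19:07→19:06; 11 h 24 min
Total credited: 37 h 57 min.

37.95 hours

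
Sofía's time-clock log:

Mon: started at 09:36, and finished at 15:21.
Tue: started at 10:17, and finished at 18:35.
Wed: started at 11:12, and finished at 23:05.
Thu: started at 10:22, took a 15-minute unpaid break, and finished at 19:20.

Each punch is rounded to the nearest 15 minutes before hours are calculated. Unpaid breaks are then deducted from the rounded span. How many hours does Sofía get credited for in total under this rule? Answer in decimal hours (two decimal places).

34.50 hours

Mon: in 09:36→09:30, out 15:21→15:15; 5 h 45 min
Tue: in 10:17→10:15, out 18:35→18:30; 8 h 15 min
Wed: in 11:12→11:15, out 23:05→23:00; 11 h 45 min
Thu: in 10:22→10:15, out 19:20→19:15; 9 h 0 min − 15 min = 8 h 45 min
Total credited: 34 h 30 min.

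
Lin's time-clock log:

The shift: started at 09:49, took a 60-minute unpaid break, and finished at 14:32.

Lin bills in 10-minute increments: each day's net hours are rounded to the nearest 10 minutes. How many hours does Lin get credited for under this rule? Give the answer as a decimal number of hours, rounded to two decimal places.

3.67 hours

The shift: 09:49–14:32 = 4 h 43 min − 60 min = 3 h 43 min → rounds to 3 h 40 min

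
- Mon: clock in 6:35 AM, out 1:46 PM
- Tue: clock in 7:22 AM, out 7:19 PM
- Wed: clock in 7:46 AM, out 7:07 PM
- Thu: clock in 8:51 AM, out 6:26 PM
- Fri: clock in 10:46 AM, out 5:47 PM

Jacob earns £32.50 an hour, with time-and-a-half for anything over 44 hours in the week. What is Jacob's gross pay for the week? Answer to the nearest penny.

£1580.31

Mon: 6:35 AM–1:46 PM = 7 h 11 min
Tue: 7:22 AM–7:19 PM = 11 h 57 min
Wed: 7:46 AM–7:07 PM = 11 h 21 min
Thu: 8:51 AM–6:26 PM = 9 h 35 min
Fri: 10:46 AM–5:47 PM = 7 h 1 min
Total worked: 47 h 5 min = 2825 min.
Regular 44 h 0 min = 2640 min at £32.50/h; overtime 3 h 5 min = 185 min at £48.75/h.
Pay = (2640 × £32.50 + 185 × £48.75) ÷ 60 = £1580.31.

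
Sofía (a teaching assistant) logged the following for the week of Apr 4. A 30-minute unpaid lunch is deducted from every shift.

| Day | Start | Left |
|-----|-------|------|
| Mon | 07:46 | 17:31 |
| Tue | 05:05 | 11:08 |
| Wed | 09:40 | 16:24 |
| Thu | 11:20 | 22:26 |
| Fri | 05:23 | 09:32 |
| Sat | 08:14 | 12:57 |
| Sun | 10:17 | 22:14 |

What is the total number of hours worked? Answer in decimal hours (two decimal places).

Mon: 07:46–17:31 = 9 h 45 min; less 30 min break → 9 h 15 min
Tue: 05:05–11:08 = 6 h 3 min; less 30 min break → 5 h 33 min
Wed: 09:40–16:24 = 6 h 44 min; less 30 min break → 6 h 14 min
Thu: 11:20–22:26 = 11 h 6 min; less 30 min break → 10 h 36 min
Fri: 05:23–09:32 = 4 h 9 min; less 30 min break → 3 h 39 min
Sat: 08:14–12:57 = 4 h 43 min; less 30 min break → 4 h 13 min
Sun: 10:17–22:14 = 11 h 57 min; less 30 min break → 11 h 27 min
Total: 9 h 15 min + 5 h 33 min + 6 h 14 min + 10 h 36 min + 3 h 39 min + 4 h 13 min + 11 h 27 min = 50 h 57 min.

50.95 hours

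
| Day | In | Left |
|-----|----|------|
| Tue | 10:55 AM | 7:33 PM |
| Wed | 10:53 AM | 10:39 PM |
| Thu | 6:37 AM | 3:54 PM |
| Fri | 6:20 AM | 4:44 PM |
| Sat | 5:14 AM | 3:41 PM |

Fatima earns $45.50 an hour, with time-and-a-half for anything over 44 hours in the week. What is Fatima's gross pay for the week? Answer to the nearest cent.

Tue: 10:55 AM–7:33 PM = 8 h 38 min
Wed: 10:53 AM–10:39 PM = 11 h 46 min
Thu: 6:37 AM–3:54 PM = 9 h 17 min
Fri: 6:20 AM–4:44 PM = 10 h 24 min
Sat: 5:14 AM–3:41 PM = 10 h 27 min
Total worked: 50 h 32 min = 3032 min.
Regular 44 h 0 min = 2640 min at $45.50/h; overtime 6 h 32 min = 392 min at $68.25/h.
Pay = (2640 × $45.50 + 392 × $68.25) ÷ 60 = $2447.90.

$2447.90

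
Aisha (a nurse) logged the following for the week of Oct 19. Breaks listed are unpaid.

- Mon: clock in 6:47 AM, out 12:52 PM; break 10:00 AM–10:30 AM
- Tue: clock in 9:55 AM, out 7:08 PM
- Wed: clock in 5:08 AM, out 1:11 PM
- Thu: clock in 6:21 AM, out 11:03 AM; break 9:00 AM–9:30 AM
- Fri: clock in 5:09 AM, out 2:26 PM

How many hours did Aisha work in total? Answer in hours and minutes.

Mon: 6:47 AM–12:52 PM = 6 h 5 min; less 30 min break → 5 h 35 min
Tue: 9:55 AM–7:08 PM = 9 h 13 min
Wed: 5:08 AM–1:11 PM = 8 h 3 min
Thu: 6:21 AM–11:03 AM = 4 h 42 min; less 30 min break → 4 h 12 min
Fri: 5:09 AM–2:26 PM = 9 h 17 min
Total: 5 h 35 min + 9 h 13 min + 8 h 3 min + 4 h 12 min + 9 h 17 min = 36 h 20 min.

36 h 20 min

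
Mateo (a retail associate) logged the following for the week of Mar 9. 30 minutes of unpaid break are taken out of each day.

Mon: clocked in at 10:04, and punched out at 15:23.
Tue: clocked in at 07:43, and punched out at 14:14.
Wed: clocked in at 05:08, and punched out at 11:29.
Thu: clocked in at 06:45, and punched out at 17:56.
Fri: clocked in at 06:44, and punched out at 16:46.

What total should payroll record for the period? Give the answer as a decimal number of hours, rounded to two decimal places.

Mon: 10:04–15:23 = 5 h 19 min; less 30 min break → 4 h 49 min
Tue: 07:43–14:14 = 6 h 31 min; less 30 min break → 6 h 1 min
Wed: 05:08–11:29 = 6 h 21 min; less 30 min break → 5 h 51 min
Thu: 06:45–17:56 = 11 h 11 min; less 30 min break → 10 h 41 min
Fri: 06:44–16:46 = 10 h 2 min; less 30 min break → 9 h 32 min
Total: 4 h 49 min + 6 h 1 min + 5 h 51 min + 10 h 41 min + 9 h 32 min = 36 h 54 min.

36.90 hours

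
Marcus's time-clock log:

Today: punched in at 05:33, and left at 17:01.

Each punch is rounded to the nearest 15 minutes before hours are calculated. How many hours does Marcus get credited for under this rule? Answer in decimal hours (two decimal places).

11.50 hours

Today: in 05:33→05:30, out 17:01→17:00; 11 h 30 min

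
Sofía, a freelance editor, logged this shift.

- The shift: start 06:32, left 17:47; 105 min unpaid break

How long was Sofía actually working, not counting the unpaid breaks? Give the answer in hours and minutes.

The shift: 06:32–17:47 = 11 h 15 min; less 105 min break → 9 h 30 min

9 h 30 min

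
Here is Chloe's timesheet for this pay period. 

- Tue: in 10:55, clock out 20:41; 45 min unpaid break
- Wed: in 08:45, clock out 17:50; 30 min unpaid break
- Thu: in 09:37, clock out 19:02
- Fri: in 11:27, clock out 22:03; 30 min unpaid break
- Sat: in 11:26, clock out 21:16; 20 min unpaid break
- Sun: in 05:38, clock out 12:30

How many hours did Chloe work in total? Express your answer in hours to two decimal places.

53.48 hours

Tue: 10:55–20:41 = 9 h 46 min; less 45 min break → 9 h 1 min
Wed: 08:45–17:50 = 9 h 5 min; less 30 min break → 8 h 35 min
Thu: 09:37–19:02 = 9 h 25 min
Fri: 11:27–22:03 = 10 h 36 min; less 30 min break → 10 h 6 min
Sat: 11:26–21:16 = 9 h 50 min; less 20 min break → 9 h 30 min
Sun: 05:38–12:30 = 6 h 52 min
Total: 9 h 1 min + 8 h 35 min + 9 h 25 min + 10 h 6 min + 9 h 30 min + 6 h 52 min = 53 h 29 min.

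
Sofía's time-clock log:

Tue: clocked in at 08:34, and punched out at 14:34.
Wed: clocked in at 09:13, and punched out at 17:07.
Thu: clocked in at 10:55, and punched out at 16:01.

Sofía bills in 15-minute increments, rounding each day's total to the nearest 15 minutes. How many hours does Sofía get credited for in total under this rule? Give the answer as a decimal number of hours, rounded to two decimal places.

19.00 hours

Tue: 08:34–14:34 = 6 h 0 min → rounds to 6 h 0 min
Wed: 09:13–17:07 = 7 h 54 min → rounds to 8 h 0 min
Thu: 10:55–16:01 = 5 h 6 min → rounds to 5 h 0 min
Total credited: 19 h 0 min.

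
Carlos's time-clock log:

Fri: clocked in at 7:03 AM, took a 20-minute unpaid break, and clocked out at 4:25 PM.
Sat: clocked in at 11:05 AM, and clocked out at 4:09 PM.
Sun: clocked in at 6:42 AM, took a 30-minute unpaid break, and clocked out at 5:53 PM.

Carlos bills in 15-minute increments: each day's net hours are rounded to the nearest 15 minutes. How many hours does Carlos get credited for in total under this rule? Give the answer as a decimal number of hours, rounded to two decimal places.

24.75 hours

Fri: 7:03 AM–4:25 PM = 9 h 22 min − 20 min = 9 h 2 min → rounds to 9 h 0 min
Sat: 11:05 AM–4:09 PM = 5 h 4 min → rounds to 5 h 0 min
Sun: 6:42 AM–5:53 PM = 11 h 11 min − 30 min = 10 h 41 min → rounds to 10 h 45 min
Total credited: 24 h 45 min.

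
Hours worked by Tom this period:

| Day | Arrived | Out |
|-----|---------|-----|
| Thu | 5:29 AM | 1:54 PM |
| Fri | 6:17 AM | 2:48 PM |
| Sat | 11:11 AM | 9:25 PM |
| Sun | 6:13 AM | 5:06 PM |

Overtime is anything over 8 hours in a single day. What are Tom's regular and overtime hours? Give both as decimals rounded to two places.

Regular 32.00 hours, overtime 6.05 hours

Thu: 5:29 AM–1:54 PM = 8 h 25 min
Fri: 6:17 AM–2:48 PM = 8 h 31 min
Sat: 11:11 AM–9:25 PM = 10 h 14 min
Sun: 6:13 AM–5:06 PM = 10 h 53 min
Thu reg 8 h 0 min / OT 0 h 25 min; Fri reg 8 h 0 min / OT 0 h 31 min; Sat reg 8 h 0 min / OT 2 h 14 min; Sun reg 8 h 0 min / OT 2 h 53 min.
Totals: regular 32 h 0 min, overtime 6 h 3 min.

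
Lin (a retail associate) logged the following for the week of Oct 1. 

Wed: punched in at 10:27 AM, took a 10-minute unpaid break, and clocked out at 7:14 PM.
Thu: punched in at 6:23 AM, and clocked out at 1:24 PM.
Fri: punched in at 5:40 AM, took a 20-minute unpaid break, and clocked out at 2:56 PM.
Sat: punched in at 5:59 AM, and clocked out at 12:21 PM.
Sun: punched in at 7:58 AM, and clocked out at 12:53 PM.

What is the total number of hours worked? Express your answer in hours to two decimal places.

Wed: 10:27 AM–7:14 PM = 8 h 47 min; less 10 min break → 8 h 37 min
Thu: 6:23 AM–1:24 PM = 7 h 1 min
Fri: 5:40 AM–2:56 PM = 9 h 16 min; less 20 min break → 8 h 56 min
Sat: 5:59 AM–12:21 PM = 6 h 22 min
Sun: 7:58 AM–12:53 PM = 4 h 55 min
Total: 8 h 37 min + 7 h 1 min + 8 h 56 min + 6 h 22 min + 4 h 55 min = 35 h 51 min.

35.85 hours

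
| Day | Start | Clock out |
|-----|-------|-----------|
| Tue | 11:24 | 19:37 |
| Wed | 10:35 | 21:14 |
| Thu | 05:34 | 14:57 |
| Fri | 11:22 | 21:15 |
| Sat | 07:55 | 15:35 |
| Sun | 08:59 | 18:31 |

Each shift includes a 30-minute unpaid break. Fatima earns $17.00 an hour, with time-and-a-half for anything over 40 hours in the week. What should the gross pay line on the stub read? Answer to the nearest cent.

$994.50

Tue: 11:24–19:37 = 8 h 13 min; less 30 min break → 7 h 43 min
Wed: 10:35–21:14 = 10 h 39 min; less 30 min break → 10 h 9 min
Thu: 05:34–14:57 = 9 h 23 min; less 30 min break → 8 h 53 min
Fri: 11:22–21:15 = 9 h 53 min; less 30 min break → 9 h 23 min
Sat: 07:55–15:35 = 7 h 40 min; less 30 min break → 7 h 10 min
Sun: 08:59–18:31 = 9 h 32 min; less 30 min break → 9 h 2 min
Total worked: 52 h 20 min = 3140 min.
Regular 40 h 0 min = 2400 min at $17.00/h; overtime 12 h 20 min = 740 min at $25.50/h.
Pay = (2400 × $17.00 + 740 × $25.50) ÷ 60 = $994.50.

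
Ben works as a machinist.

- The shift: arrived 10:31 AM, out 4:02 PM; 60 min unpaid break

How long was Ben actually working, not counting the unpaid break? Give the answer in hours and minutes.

4 h 31 min

The shift: 10:31 AM–4:02 PM = 5 h 31 min; less 60 min break → 4 h 31 min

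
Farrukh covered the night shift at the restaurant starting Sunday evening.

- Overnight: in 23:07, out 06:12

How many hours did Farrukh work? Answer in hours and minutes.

Overnight: 23:07 → midnight = 0 h 53 min; midnight → 06:12 = 6 h 12 min; span 7 h 5 min

7 h 5 min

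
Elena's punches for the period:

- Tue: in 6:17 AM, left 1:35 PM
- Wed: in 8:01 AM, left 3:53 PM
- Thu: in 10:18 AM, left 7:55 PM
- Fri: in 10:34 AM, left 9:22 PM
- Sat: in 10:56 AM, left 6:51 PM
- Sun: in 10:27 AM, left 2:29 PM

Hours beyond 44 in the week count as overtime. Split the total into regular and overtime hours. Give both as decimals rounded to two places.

Regular 44.00 hours, overtime 3.53 hours

Tue: 6:17 AM–1:35 PM = 7 h 18 min
Wed: 8:01 AM–3:53 PM = 7 h 52 min
Thu: 10:18 AM–7:55 PM = 9 h 37 min
Fri: 10:34 AM–9:22 PM = 10 h 48 min
Sat: 10:56 AM–6:51 PM = 7 h 55 min
Sun: 10:27 AM–2:29 PM = 4 h 2 min
Total worked: 47 h 32 min = 47.53 h.
Threshold 44 h → overtime 3 h 32 min, regular 44 h 0 min.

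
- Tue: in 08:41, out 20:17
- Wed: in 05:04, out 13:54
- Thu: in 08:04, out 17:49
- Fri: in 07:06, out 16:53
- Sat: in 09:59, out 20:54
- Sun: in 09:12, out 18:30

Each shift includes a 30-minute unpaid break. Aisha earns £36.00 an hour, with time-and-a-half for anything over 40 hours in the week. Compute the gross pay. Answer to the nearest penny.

Tue: 08:41–20:17 = 11 h 36 min; less 30 min break → 11 h 6 min
Wed: 05:04–13:54 = 8 h 50 min; less 30 min break → 8 h 20 min
Thu: 08:04–17:49 = 9 h 45 min; less 30 min break → 9 h 15 min
Fri: 07:06–16:53 = 9 h 47 min; less 30 min break → 9 h 17 min
Sat: 09:59–20:54 = 10 h 55 min; less 30 min break → 10 h 25 min
Sun: 09:12–18:30 = 9 h 18 min; less 30 min break → 8 h 48 min
Total worked: 57 h 11 min = 3431 min.
Regular 40 h 0 min = 2400 min at £36.00/h; overtime 17 h 11 min = 1031 min at £54.00/h.
Pay = (2400 × £36.00 + 1031 × £54.00) ÷ 60 = £2367.90.

£2367.90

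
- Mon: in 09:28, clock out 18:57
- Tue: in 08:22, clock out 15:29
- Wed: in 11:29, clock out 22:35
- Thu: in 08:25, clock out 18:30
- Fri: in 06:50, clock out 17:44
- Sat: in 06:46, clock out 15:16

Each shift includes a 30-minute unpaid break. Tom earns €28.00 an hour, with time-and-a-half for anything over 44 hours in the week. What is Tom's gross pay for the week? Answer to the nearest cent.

€1659.70

Mon: 09:28–18:57 = 9 h 29 min; less 30 min break → 8 h 59 min
Tue: 08:22–15:29 = 7 h 7 min; less 30 min break → 6 h 37 min
Wed: 11:29–22:35 = 11 h 6 min; less 30 min break → 10 h 36 min
Thu: 08:25–18:30 = 10 h 5 min; less 30 min break → 9 h 35 min
Fri: 06:50–17:44 = 10 h 54 min; less 30 min break → 10 h 24 min
Sat: 06:46–15:16 = 8 h 30 min; less 30 min break → 8 h 0 min
Total worked: 54 h 11 min = 3251 min.
Regular 44 h 0 min = 2640 min at €28.00/h; overtime 10 h 11 min = 611 min at €42.00/h.
Pay = (2640 × €28.00 + 611 × €42.00) ÷ 60 = €1659.70.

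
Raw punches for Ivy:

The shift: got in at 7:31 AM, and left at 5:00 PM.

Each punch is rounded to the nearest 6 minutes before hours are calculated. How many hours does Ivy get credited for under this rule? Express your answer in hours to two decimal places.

9.50 hours

The shift: in 7:31 AM→7:30 AM, out 5:00 PM→5:00 PM; 9 h 30 min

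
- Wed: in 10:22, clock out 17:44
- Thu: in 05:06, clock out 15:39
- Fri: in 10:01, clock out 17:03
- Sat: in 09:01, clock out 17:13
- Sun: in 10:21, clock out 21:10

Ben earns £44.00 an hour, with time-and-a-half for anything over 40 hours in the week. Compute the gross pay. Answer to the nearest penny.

Wed: 10:22–17:44 = 7 h 22 min
Thu: 05:06–15:39 = 10 h 33 min
Fri: 10:01–17:03 = 7 h 2 min
Sat: 09:01–17:13 = 8 h 12 min
Sun: 10:21–21:10 = 10 h 49 min
Total worked: 43 h 58 min = 2638 min.
Regular 40 h 0 min = 2400 min at £44.00/h; overtime 3 h 58 min = 238 min at £66.00/h.
Pay = (2400 × £44.00 + 238 × £66.00) ÷ 60 = £2021.80.

£2021.80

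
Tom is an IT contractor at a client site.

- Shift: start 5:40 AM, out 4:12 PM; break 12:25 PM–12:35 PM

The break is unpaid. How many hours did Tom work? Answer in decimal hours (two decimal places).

Shift: 5:40 AM–4:12 PM = 10 h 32 min; less 10 min break → 10 h 22 min

10.37 hours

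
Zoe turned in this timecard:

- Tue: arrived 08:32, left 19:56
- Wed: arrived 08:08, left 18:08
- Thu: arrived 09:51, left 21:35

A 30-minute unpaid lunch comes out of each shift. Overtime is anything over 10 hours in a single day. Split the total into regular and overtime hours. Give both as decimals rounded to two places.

Tue: 08:32–19:56 = 11 h 24 min; less 30 min break → 10 h 54 min
Wed: 08:08–18:08 = 10 h 0 min; less 30 min break → 9 h 30 min
Thu: 09:51–21:35 = 11 h 44 min; less 30 min break → 11 h 14 min
Tue reg 10 h 0 min / OT 0 h 54 min; Wed reg 9 h 30 min / OT 0 h 0 min; Thu reg 10 h 0 min / OT 1 h 14 min.
Totals: regular 29 h 30 min, overtime 2 h 8 min.

Regular 29.50 hours, overtime 2.13 hours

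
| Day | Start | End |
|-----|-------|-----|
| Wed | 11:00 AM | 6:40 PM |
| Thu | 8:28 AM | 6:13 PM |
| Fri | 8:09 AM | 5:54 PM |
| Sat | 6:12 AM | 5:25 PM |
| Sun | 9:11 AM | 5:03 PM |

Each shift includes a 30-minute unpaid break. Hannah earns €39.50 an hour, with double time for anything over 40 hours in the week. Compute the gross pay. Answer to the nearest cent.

Wed: 11:00 AM–6:40 PM = 7 h 40 min; less 30 min break → 7 h 10 min
Thu: 8:28 AM–6:13 PM = 9 h 45 min; less 30 min break → 9 h 15 min
Fri: 8:09 AM–5:54 PM = 9 h 45 min; less 30 min break → 9 h 15 min
Sat: 6:12 AM–5:25 PM = 11 h 13 min; less 30 min break → 10 h 43 min
Sun: 9:11 AM–5:03 PM = 7 h 52 min; less 30 min break → 7 h 22 min
Total worked: 43 h 45 min = 2625 min.
Regular 40 h 0 min = 2400 min at €39.50/h; overtime 3 h 45 min = 225 min at €79.00/h.
Pay = (2400 × €39.50 + 225 × €79.00) ÷ 60 = €1876.25.

€1876.25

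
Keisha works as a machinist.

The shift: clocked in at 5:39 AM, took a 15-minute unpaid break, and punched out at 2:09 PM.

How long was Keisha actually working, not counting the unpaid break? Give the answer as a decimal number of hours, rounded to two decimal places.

8.25 hours

The shift: 5:39 AM–2:09 PM = 8 h 30 min; less 15 min break → 8 h 15 min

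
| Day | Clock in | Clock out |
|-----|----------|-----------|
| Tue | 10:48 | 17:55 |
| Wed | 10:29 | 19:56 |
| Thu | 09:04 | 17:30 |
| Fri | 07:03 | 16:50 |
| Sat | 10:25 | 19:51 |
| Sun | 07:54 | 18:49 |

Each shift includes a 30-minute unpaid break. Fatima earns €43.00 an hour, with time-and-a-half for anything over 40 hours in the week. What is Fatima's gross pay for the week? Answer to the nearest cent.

Tue: 10:48–17:55 = 7 h 7 min; less 30 min break → 6 h 37 min
Wed: 10:29–19:56 = 9 h 27 min; less 30 min break → 8 h 57 min
Thu: 09:04–17:30 = 8 h 26 min; less 30 min break → 7 h 56 min
Fri: 07:03–16:50 = 9 h 47 min; less 30 min break → 9 h 17 min
Sat: 10:25–19:51 = 9 h 26 min; less 30 min break → 8 h 56 min
Sun: 07:54–18:49 = 10 h 55 min; less 30 min break → 10 h 25 min
Total worked: 52 h 8 min = 3128 min.
Regular 40 h 0 min = 2400 min at €43.00/h; overtime 12 h 8 min = 728 min at €64.50/h.
Pay = (2400 × €43.00 + 728 × €64.50) ÷ 60 = €2502.60.

€2502.60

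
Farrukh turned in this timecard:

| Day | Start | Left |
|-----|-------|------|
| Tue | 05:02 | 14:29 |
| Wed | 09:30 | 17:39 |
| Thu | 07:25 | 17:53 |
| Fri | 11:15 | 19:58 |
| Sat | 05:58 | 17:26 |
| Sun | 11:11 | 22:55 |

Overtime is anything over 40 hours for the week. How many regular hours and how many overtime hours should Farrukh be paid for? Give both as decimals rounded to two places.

Tue: 05:02–14:29 = 9 h 27 min
Wed: 09:30–17:39 = 8 h 9 min
Thu: 07:25–17:53 = 10 h 28 min
Fri: 11:15–19:58 = 8 h 43 min
Sat: 05:58–17:26 = 11 h 28 min
Sun: 11:11–22:55 = 11 h 44 min
Total worked: 59 h 59 min = 59.98 h.
Threshold 40 h → overtime 19 h 59 min, regular 40 h 0 min.

Regular 40.00 hours, overtime 19.98 hours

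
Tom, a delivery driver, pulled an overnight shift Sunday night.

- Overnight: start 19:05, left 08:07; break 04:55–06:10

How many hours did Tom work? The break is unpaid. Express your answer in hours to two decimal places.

11.78 hours

Overnight: 19:05 → midnight = 4 h 55 min; midnight → 08:07 = 8 h 7 min; span 13 h 2 min; less 75 min break → 11 h 47 min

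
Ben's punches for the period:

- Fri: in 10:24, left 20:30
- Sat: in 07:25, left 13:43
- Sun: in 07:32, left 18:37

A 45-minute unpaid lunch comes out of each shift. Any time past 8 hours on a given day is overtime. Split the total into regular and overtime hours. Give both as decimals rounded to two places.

Regular 21.55 hours, overtime 3.68 hours

Fri: 10:24–20:30 = 10 h 6 min; less 45 min break → 9 h 21 min
Sat: 07:25–13:43 = 6 h 18 min; less 45 min break → 5 h 33 min
Sun: 07:32–18:37 = 11 h 5 min; less 45 min break → 10 h 20 min
Fri reg 8 h 0 min / OT 1 h 21 min; Sat reg 5 h 33 min / OT 0 h 0 min; Sun reg 8 h 0 min / OT 2 h 20 min.
Totals: regular 21 h 33 min, overtime 3 h 41 min.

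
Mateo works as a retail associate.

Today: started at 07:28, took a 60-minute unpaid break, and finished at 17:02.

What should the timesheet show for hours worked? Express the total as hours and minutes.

8 h 34 min

Today: 07:28–17:02 = 9 h 34 min; less 60 min break → 8 h 34 min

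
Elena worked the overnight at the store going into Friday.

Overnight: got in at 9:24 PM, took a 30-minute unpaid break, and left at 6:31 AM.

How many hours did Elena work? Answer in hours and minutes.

8 h 37 min

Overnight: 9:24 PM → midnight = 2 h 36 min; midnight → 6:31 AM = 6 h 31 min; span 9 h 7 min; less 30 min break → 8 h 37 min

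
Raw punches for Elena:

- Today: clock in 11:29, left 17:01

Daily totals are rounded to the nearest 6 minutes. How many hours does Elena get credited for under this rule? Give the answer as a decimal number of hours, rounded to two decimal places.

Today: 11:29–17:01 = 5 h 32 min → rounds to 5 h 30 min

5.50 hours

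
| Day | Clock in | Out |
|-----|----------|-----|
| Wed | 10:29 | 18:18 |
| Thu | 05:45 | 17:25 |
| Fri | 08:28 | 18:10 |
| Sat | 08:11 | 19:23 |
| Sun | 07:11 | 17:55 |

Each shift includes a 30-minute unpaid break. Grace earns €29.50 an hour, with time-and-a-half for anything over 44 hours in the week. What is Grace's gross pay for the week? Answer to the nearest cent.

Wed: 10:29–18:18 = 7 h 49 min; less 30 min break → 7 h 19 min
Thu: 05:45–17:25 = 11 h 40 min; less 30 min break → 11 h 10 min
Fri: 08:28–18:10 = 9 h 42 min; less 30 min break → 9 h 12 min
Sat: 08:11–19:23 = 11 h 12 min; less 30 min break → 10 h 42 min
Sun: 07:11–17:55 = 10 h 44 min; less 30 min break → 10 h 14 min
Total worked: 48 h 37 min = 2917 min.
Regular 44 h 0 min = 2640 min at €29.50/h; overtime 4 h 37 min = 277 min at €44.25/h.
Pay = (2640 × €29.50 + 277 × €44.25) ÷ 60 = €1502.29.

€1502.29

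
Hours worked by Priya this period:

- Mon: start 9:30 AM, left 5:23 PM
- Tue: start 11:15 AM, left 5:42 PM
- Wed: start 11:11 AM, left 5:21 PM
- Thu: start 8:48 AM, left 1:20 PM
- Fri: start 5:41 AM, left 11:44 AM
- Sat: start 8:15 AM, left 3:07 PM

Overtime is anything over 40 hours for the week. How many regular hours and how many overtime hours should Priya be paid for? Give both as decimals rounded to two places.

Regular 37.95 hours, overtime 0.00 hours

Mon: 9:30 AM–5:23 PM = 7 h 53 min
Tue: 11:15 AM–5:42 PM = 6 h 27 min
Wed: 11:11 AM–5:21 PM = 6 h 10 min
Thu: 8:48 AM–1:20 PM = 4 h 32 min
Fri: 5:41 AM–11:44 AM = 6 h 3 min
Sat: 8:15 AM–3:07 PM = 6 h 52 min
Total worked: 37 h 57 min = 37.95 h.
Threshold 40 h → overtime 0 h 0 min, regular 37 h 57 min.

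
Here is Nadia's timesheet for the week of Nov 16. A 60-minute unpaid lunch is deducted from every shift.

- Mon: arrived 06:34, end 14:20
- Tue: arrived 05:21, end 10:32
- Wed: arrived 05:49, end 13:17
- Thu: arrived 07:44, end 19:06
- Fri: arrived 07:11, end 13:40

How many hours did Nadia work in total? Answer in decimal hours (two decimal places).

33.27 hours

Mon: 06:34–14:20 = 7 h 46 min; less 60 min break → 6 h 46 min
Tue: 05:21–10:32 = 5 h 11 min; less 60 min break → 4 h 11 min
Wed: 05:49–13:17 = 7 h 28 min; less 60 min break → 6 h 28 min
Thu: 07:44–19:06 = 11 h 22 min; less 60 min break → 10 h 22 min
Fri: 07:11–13:40 = 6 h 29 min; less 60 min break → 5 h 29 min
Total: 6 h 46 min + 4 h 11 min + 6 h 28 min + 10 h 22 min + 5 h 29 min = 33 h 16 min.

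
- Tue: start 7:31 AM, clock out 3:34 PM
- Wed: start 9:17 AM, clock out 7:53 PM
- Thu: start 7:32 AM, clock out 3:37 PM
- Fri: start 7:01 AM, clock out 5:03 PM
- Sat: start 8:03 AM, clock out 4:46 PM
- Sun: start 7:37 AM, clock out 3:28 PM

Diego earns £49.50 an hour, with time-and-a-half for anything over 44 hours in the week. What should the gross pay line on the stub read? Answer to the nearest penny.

£2871.00

Tue: 7:31 AM–3:34 PM = 8 h 3 min
Wed: 9:17 AM–7:53 PM = 10 h 36 min
Thu: 7:32 AM–3:37 PM = 8 h 5 min
Fri: 7:01 AM–5:03 PM = 10 h 2 min
Sat: 8:03 AM–4:46 PM = 8 h 43 min
Sun: 7:37 AM–3:28 PM = 7 h 51 min
Total worked: 53 h 20 min = 3200 min.
Regular 44 h 0 min = 2640 min at £49.50/h; overtime 9 h 20 min = 560 min at £74.25/h.
Pay = (2640 × £49.50 + 560 × £74.25) ÷ 60 = £2871.00.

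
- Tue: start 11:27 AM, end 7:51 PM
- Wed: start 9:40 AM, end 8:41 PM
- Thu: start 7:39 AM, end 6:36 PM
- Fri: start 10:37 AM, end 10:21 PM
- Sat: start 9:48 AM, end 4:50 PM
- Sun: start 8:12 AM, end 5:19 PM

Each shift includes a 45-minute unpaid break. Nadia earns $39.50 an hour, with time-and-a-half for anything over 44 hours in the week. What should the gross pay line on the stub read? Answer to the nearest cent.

Tue: 11:27 AM–7:51 PM = 8 h 24 min; less 45 min break → 7 h 39 min
Wed: 9:40 AM–8:41 PM = 11 h 1 min; less 45 min break → 10 h 16 min
Thu: 7:39 AM–6:36 PM = 10 h 57 min; less 45 min break → 10 h 12 min
Fri: 10:37 AM–10:21 PM = 11 h 44 min; less 45 min break → 10 h 59 min
Sat: 9:48 AM–4:50 PM = 7 h 2 min; less 45 min break → 6 h 17 min
Sun: 8:12 AM–5:19 PM = 9 h 7 min; less 45 min break → 8 h 22 min
Total worked: 53 h 45 min = 3225 min.
Regular 44 h 0 min = 2640 min at $39.50/h; overtime 9 h 45 min = 585 min at $59.25/h.
Pay = (2640 × $39.50 + 585 × $59.25) ÷ 60 = $2315.69.

$2315.69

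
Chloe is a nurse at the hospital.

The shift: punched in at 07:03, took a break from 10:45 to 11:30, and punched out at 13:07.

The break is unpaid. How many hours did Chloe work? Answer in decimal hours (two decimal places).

5.32 hours

The shift: 07:03–13:07 = 6 h 4 min; less 45 min break → 5 h 19 min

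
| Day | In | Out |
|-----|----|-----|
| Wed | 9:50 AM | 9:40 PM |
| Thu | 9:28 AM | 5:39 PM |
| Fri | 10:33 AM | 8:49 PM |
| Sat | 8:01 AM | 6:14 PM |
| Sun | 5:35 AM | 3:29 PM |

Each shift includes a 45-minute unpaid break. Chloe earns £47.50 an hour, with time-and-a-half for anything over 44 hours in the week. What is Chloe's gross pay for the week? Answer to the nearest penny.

£2278.81

Wed: 9:50 AM–9:40 PM = 11 h 50 min; less 45 min break → 11 h 5 min
Thu: 9:28 AM–5:39 PM = 8 h 11 min; less 45 min break → 7 h 26 min
Fri: 10:33 AM–8:49 PM = 10 h 16 min; less 45 min break → 9 h 31 min
Sat: 8:01 AM–6:14 PM = 10 h 13 min; less 45 min break → 9 h 28 min
Sun: 5:35 AM–3:29 PM = 9 h 54 min; less 45 min break → 9 h 9 min
Total worked: 46 h 39 min = 2799 min.
Regular 44 h 0 min = 2640 min at £47.50/h; overtime 2 h 39 min = 159 min at £71.25/h.
Pay = (2640 × £47.50 + 159 × £71.25) ÷ 60 = £2278.81.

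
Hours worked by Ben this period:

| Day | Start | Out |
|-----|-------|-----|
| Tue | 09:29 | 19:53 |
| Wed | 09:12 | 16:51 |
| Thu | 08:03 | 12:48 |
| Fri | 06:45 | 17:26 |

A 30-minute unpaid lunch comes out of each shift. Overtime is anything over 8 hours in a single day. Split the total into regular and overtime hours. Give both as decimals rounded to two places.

Tue: 09:29–19:53 = 10 h 24 min; less 30 min break → 9 h 54 min
Wed: 09:12–16:51 = 7 h 39 min; less 30 min break → 7 h 9 min
Thu: 08:03–12:48 = 4 h 45 min; less 30 min break → 4 h 15 min
Fri: 06:45–17:26 = 10 h 41 min; less 30 min break → 10 h 11 min
Tue reg 8 h 0 min / OT 1 h 54 min; Wed reg 7 h 9 min / OT 0 h 0 min; Thu reg 4 h 15 min / OT 0 h 0 min; Fri reg 8 h 0 min / OT 2 h 11 min.
Totals: regular 27 h 24 min, overtime 4 h 5 min.

Regular 27.40 hours, overtime 4.08 hours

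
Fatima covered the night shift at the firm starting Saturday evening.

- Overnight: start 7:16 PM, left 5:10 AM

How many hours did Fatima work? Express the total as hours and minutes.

Overnight: 7:16 PM → midnight = 4 h 44 min; midnight → 5:10 AM = 5 h 10 min; span 9 h 54 min

9 h 54 min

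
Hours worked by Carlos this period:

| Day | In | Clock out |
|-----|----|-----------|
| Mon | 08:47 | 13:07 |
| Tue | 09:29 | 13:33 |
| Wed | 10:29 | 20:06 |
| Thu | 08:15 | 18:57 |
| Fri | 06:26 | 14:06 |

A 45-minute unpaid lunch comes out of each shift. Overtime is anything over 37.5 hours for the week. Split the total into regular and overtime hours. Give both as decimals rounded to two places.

Mon: 08:47–13:07 = 4 h 20 min; less 45 min break → 3 h 35 min
Tue: 09:29–13:33 = 4 h 4 min; less 45 min break → 3 h 19 min
Wed: 10:29–20:06 = 9 h 37 min; less 45 min break → 8 h 52 min
Thu: 08:15–18:57 = 10 h 42 min; less 45 min break → 9 h 57 min
Fri: 06:26–14:06 = 7 h 40 min; less 45 min break → 6 h 55 min
Total worked: 32 h 38 min = 32.63 h.
Threshold 37.5 h → overtime 0 h 0 min, regular 32 h 38 min.

Regular 32.63 hours, overtime 0.00 hours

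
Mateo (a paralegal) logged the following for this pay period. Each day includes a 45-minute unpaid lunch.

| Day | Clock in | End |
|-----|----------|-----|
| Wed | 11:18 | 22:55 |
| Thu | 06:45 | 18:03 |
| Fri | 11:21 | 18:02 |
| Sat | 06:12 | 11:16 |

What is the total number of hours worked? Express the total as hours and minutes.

Wed: 11:18–22:55 = 11 h 37 min; less 45 min break → 10 h 52 min
Thu: 06:45–18:03 = 11 h 18 min; less 45 min break → 10 h 33 min
Fri: 11:21–18:02 = 6 h 41 min; less 45 min break → 5 h 56 min
Sat: 06:12–11:16 = 5 h 4 min; less 45 min break → 4 h 19 min
Total: 10 h 52 min + 10 h 33 min + 5 h 56 min + 4 h 19 min = 31 h 40 min.

31 h 40 min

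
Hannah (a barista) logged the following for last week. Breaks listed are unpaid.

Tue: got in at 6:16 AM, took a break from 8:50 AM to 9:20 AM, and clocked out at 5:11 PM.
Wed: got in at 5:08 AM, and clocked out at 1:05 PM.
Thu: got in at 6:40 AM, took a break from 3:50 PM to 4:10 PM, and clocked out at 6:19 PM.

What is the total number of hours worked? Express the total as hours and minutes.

29 h 41 min

Tue: 6:16 AM–5:11 PM = 10 h 55 min; less 30 min break → 10 h 25 min
Wed: 5:08 AM–1:05 PM = 7 h 57 min
Thu: 6:40 AM–6:19 PM = 11 h 39 min; less 20 min break → 11 h 19 min
Total: 10 h 25 min + 7 h 57 min + 11 h 19 min = 29 h 41 min.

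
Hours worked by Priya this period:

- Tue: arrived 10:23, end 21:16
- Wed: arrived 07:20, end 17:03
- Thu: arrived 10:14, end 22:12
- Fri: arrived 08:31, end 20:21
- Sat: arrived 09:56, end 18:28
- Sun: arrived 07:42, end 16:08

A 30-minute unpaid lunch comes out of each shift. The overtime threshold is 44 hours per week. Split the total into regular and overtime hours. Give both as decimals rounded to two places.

Tue: 10:23–21:16 = 10 h 53 min; less 30 min break → 10 h 23 min
Wed: 07:20–17:03 = 9 h 43 min; less 30 min break → 9 h 13 min
Thu: 10:14–22:12 = 11 h 58 min; less 30 min break → 11 h 28 min
Fri: 08:31–20:21 = 11 h 50 min; less 30 min break → 11 h 20 min
Sat: 09:56–18:28 = 8 h 32 min; less 30 min break → 8 h 2 min
Sun: 07:42–16:08 = 8 h 26 min; less 30 min break → 7 h 56 min
Total worked: 58 h 22 min = 58.37 h.
Threshold 44 h → overtime 14 h 22 min, regular 44 h 0 min.

Regular 44.00 hours, overtime 14.37 hours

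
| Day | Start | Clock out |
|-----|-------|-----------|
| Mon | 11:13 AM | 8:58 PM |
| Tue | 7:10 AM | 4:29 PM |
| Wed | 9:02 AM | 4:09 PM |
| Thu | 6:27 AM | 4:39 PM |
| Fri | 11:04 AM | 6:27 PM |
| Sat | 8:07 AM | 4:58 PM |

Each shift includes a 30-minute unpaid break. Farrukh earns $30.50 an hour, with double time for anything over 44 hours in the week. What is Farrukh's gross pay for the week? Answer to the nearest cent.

$1684.62

Mon: 11:13 AM–8:58 PM = 9 h 45 min; less 30 min break → 9 h 15 min
Tue: 7:10 AM–4:29 PM = 9 h 19 min; less 30 min break → 8 h 49 min
Wed: 9:02 AM–4:09 PM = 7 h 7 min; less 30 min break → 6 h 37 min
Thu: 6:27 AM–4:39 PM = 10 h 12 min; less 30 min break → 9 h 42 min
Fri: 11:04 AM–6:27 PM = 7 h 23 min; less 30 min break → 6 h 53 min
Sat: 8:07 AM–4:58 PM = 8 h 51 min; less 30 min break → 8 h 21 min
Total worked: 49 h 37 min = 2977 min.
Regular 44 h 0 min = 2640 min at $30.50/h; overtime 5 h 37 min = 337 min at $61.00/h.
Pay = (2640 × $30.50 + 337 × $61.00) ÷ 60 = $1684.62.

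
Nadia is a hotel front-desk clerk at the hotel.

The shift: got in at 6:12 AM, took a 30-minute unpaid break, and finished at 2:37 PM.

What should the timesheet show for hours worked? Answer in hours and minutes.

The shift: 6:12 AM–2:37 PM = 8 h 25 min; less 30 min break → 7 h 55 min

7 h 55 min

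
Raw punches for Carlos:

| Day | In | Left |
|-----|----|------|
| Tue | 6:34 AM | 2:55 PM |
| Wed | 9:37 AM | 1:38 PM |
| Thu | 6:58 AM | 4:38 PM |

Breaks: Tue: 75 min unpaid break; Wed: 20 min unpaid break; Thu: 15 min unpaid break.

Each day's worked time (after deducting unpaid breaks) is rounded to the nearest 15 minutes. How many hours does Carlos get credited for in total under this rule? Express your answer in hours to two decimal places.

Tue: 6:34 AM–2:55 PM = 8 h 21 min − 75 min = 7 h 6 min → rounds to 7 h 0 min
Wed: 9:37 AM–1:38 PM = 4 h 1 min − 20 min = 3 h 41 min → rounds to 3 h 45 min
Thu: 6:58 AM–4:38 PM = 9 h 40 min − 15 min = 9 h 25 min → rounds to 9 h 30 min
Total credited: 20 h 15 min.

20.25 hours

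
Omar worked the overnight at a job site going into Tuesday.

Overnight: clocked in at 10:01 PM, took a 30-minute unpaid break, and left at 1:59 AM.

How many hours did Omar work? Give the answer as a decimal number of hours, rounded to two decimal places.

3.47 hours

Overnight: 10:01 PM → midnight = 1 h 59 min; midnight → 1:59 AM = 1 h 59 min; span 3 h 58 min; less 30 min break → 3 h 28 min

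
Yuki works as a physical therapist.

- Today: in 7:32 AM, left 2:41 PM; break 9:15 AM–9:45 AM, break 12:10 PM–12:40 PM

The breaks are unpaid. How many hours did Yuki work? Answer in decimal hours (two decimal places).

6.15 hours

Today: 7:32 AM–2:41 PM = 7 h 9 min; less 60 min break → 6 h 9 min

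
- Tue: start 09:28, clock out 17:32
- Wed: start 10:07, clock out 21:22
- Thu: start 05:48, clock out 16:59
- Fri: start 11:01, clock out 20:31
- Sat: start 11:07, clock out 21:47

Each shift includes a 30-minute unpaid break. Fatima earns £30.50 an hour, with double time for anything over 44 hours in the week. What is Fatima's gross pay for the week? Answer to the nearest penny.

£1596.17

Tue: 09:28–17:32 = 8 h 4 min; less 30 min break → 7 h 34 min
Wed: 10:07–21:22 = 11 h 15 min; less 30 min break → 10 h 45 min
Thu: 05:48–16:59 = 11 h 11 min; less 30 min break → 10 h 41 min
Fri: 11:01–20:31 = 9 h 30 min; less 30 min break → 9 h 0 min
Sat: 11:07–21:47 = 10 h 40 min; less 30 min break → 10 h 10 min
Total worked: 48 h 10 min = 2890 min.
Regular 44 h 0 min = 2640 min at £30.50/h; overtime 4 h 10 min = 250 min at £61.00/h.
Pay = (2640 × £30.50 + 250 × £61.00) ÷ 60 = £1596.17.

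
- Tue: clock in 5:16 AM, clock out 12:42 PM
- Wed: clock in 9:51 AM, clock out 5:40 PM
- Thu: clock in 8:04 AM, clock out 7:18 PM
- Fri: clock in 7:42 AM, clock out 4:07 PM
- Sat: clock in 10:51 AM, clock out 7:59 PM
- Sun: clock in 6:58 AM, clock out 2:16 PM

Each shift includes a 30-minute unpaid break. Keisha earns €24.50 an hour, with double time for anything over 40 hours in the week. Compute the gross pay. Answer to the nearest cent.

€1388.33

Tue: 5:16 AM–12:42 PM = 7 h 26 min; less 30 min break → 6 h 56 min
Wed: 9:51 AM–5:40 PM = 7 h 49 min; less 30 min break → 7 h 19 min
Thu: 8:04 AM–7:18 PM = 11 h 14 min; less 30 min break → 10 h 44 min
Fri: 7:42 AM–4:07 PM = 8 h 25 min; less 30 min break → 7 h 55 min
Sat: 10:51 AM–7:59 PM = 9 h 8 min; less 30 min break → 8 h 38 min
Sun: 6:58 AM–2:16 PM = 7 h 18 min; less 30 min break → 6 h 48 min
Total worked: 48 h 20 min = 2900 min.
Regular 40 h 0 min = 2400 min at €24.50/h; overtime 8 h 20 min = 500 min at €49.00/h.
Pay = (2400 × €24.50 + 500 × €49.00) ÷ 60 = €1388.33.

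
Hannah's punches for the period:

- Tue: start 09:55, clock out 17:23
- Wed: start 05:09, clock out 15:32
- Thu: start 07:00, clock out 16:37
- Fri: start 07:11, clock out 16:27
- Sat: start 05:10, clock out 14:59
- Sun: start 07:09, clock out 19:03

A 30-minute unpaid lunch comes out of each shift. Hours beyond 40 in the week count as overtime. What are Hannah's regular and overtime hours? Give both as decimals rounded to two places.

Regular 40.00 hours, overtime 15.45 hours

Tue: 09:55–17:23 = 7 h 28 min; less 30 min break → 6 h 58 min
Wed: 05:09–15:32 = 10 h 23 min; less 30 min break → 9 h 53 min
Thu: 07:00–16:37 = 9 h 37 min; less 30 min break → 9 h 7 min
Fri: 07:11–16:27 = 9 h 16 min; less 30 min break → 8 h 46 min
Sat: 05:10–14:59 = 9 h 49 min; less 30 min break → 9 h 19 min
Sun: 07:09–19:03 = 11 h 54 min; less 30 min break → 11 h 24 min
Total worked: 55 h 27 min = 55.45 h.
Threshold 40 h → overtime 15 h 27 min, regular 40 h 0 min.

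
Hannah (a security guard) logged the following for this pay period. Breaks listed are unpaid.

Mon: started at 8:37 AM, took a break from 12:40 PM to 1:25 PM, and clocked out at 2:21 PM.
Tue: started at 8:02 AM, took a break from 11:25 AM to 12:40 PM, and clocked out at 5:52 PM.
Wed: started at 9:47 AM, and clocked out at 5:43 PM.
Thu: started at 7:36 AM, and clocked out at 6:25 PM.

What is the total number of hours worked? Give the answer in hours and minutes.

Mon: 8:37 AM–2:21 PM = 5 h 44 min; less 45 min break → 4 h 59 min
Tue: 8:02 AM–5:52 PM = 9 h 50 min; less 75 min break → 8 h 35 min
Wed: 9:47 AM–5:43 PM = 7 h 56 min
Thu: 7:36 AM–6:25 PM = 10 h 49 min
Total: 4 h 59 min + 8 h 35 min + 7 h 56 min + 10 h 49 min = 32 h 19 min.

32 h 19 min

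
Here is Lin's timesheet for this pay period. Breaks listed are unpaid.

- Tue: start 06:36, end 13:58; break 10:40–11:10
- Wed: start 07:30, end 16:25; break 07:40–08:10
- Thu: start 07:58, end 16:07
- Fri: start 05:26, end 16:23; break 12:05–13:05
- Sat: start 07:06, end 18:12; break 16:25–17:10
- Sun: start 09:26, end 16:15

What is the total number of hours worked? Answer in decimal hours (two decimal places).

50.55 hours

Tue: 06:36–13:58 = 7 h 22 min; less 30 min break → 6 h 52 min
Wed: 07:30–16:25 = 8 h 55 min; less 30 min break → 8 h 25 min
Thu: 07:58–16:07 = 8 h 9 min
Fri: 05:26–16:23 = 10 h 57 min; less 60 min break → 9 h 57 min
Sat: 07:06–18:12 = 11 h 6 min; less 45 min break → 10 h 21 min
Sun: 09:26–16:15 = 6 h 49 min
Total: 6 h 52 min + 8 h 25 min + 8 h 9 min + 9 h 57 min + 10 h 21 min + 6 h 49 min = 50 h 33 min.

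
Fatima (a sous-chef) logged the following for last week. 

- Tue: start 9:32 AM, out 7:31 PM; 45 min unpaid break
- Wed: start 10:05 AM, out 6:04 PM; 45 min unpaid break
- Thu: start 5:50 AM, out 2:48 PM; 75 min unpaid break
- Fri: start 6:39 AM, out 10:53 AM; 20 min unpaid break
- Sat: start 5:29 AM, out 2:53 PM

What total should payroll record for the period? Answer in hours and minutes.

37 h 29 min

Tue: 9:32 AM–7:31 PM = 9 h 59 min; less 45 min break → 9 h 14 min
Wed: 10:05 AM–6:04 PM = 7 h 59 min; less 45 min break → 7 h 14 min
Thu: 5:50 AM–2:48 PM = 8 h 58 min; less 75 min break → 7 h 43 min
Fri: 6:39 AM–10:53 AM = 4 h 14 min; less 20 min break → 3 h 54 min
Sat: 5:29 AM–2:53 PM = 9 h 24 min
Total: 9 h 14 min + 7 h 14 min + 7 h 43 min + 3 h 54 min + 9 h 24 min = 37 h 29 min.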